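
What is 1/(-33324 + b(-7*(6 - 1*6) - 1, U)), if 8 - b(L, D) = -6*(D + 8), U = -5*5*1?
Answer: -1/33418 ≈ -2.9924e-5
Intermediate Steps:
U = -25 (U = -25*1 = -25)
b(L, D) = 56 + 6*D (b(L, D) = 8 - (-6)*(D + 8) = 8 - (-6)*(8 + D) = 8 - (-48 - 6*D) = 8 + (48 + 6*D) = 56 + 6*D)
1/(-33324 + b(-7*(6 - 1*6) - 1, U)) = 1/(-33324 + (56 + 6*(-25))) = 1/(-33324 + (56 - 150)) = 1/(-33324 - 94) = 1/(-33418) = -1/33418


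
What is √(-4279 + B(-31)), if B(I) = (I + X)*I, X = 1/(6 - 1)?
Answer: I*√83105/5 ≈ 57.656*I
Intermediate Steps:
X = ⅕ (X = 1/5 = ⅕ ≈ 0.20000)
B(I) = I*(⅕ + I) (B(I) = (I + ⅕)*I = (⅕ + I)*I = I*(⅕ + I))
√(-4279 + B(-31)) = √(-4279 - 31*(⅕ - 31)) = √(-4279 - 31*(-154/5)) = √(-4279 + 4774/5) = √(-16621/5) = I*√83105/5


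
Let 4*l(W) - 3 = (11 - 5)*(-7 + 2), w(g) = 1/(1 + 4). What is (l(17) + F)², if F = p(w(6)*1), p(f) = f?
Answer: 17161/400 ≈ 42.902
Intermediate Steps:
w(g) = ⅕ (w(g) = 1/5 = ⅕)
l(W) = -27/4 (l(W) = ¾ + ((11 - 5)*(-7 + 2))/4 = ¾ + (6*(-5))/4 = ¾ + (¼)*(-30) = ¾ - 15/2 = -27/4)
F = ⅕ (F = (⅕)*1 = ⅕ ≈ 0.20000)
(l(17) + F)² = (-27/4 + ⅕)² = (-131/20)² = 17161/400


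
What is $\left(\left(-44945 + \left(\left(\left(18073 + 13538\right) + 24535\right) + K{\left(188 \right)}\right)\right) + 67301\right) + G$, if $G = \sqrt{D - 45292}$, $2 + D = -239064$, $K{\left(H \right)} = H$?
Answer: $78690 + i \sqrt{284358} \approx 78690.0 + 533.25 i$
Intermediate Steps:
$D = -239066$ ($D = -2 - 239064 = -239066$)
$G = i \sqrt{284358}$ ($G = \sqrt{-239066 - 45292} = \sqrt{-284358} = i \sqrt{284358} \approx 533.25 i$)
$\left(\left(-44945 + \left(\left(\left(18073 + 13538\right) + 24535\right) + K{\left(188 \right)}\right)\right) + 67301\right) + G = \left(\left(-44945 + \left(\left(\left(18073 + 13538\right) + 24535\right) + 188\right)\right) + 67301\right) + i \sqrt{284358} = \left(\left(-44945 + \left(\left(31611 + 24535\right) + 188\right)\right) + 67301\right) + i \sqrt{284358} = \left(\left(-44945 + \left(56146 + 188\right)\right) + 67301\right) + i \sqrt{284358} = \left(\left(-44945 + 56334\right) + 67301\right) + i \sqrt{284358} = \left(11389 + 67301\right) + i \sqrt{284358} = 78690 + i \sqrt{284358}$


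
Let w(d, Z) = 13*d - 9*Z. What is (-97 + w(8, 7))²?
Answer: 3136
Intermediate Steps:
w(d, Z) = -9*Z + 13*d
(-97 + w(8, 7))² = (-97 + (-9*7 + 13*8))² = (-97 + (-63 + 104))² = (-97 + 41)² = (-56)² = 3136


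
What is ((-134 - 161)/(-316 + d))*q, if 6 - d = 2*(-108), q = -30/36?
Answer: -1475/564 ≈ -2.6152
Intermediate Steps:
q = -⅚ (q = -30*1/36 = -⅚ ≈ -0.83333)
d = 222 (d = 6 - 2*(-108) = 6 - 1*(-216) = 6 + 216 = 222)
((-134 - 161)/(-316 + d))*q = ((-134 - 161)/(-316 + 222))*(-⅚) = -295/(-94)*(-⅚) = -295*(-1/94)*(-⅚) = (295/94)*(-⅚) = -1475/564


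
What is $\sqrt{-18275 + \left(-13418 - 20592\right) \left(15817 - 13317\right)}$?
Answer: $5 i \sqrt{3401731} \approx 9221.9 i$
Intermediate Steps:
$\sqrt{-18275 + \left(-13418 - 20592\right) \left(15817 - 13317\right)} = \sqrt{-18275 - 85025000} = \sqrt{-85043275} = 5 i \sqrt{3401731}$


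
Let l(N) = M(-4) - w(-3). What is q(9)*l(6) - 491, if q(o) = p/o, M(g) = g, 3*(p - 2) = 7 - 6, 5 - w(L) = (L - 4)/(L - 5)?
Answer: -106511/216 ≈ -493.11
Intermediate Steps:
w(L) = 5 - (-4 + L)/(-5 + L) (w(L) = 5 - (L - 4)/(L - 5) = 5 - (-4 + L)/(-5 + L))
p = 7/3 (p = 2 + (7 - 6)/3 = 2 + (1/3)*1 = 2 + 1/3 = 7/3 ≈ 2.3333)
l(N) = -65/8 (l(N) = -4 - (-21 + 4*(-3))/(-5 - 3) = -4 - (-21 - 12)/(-8) = -4 - (-1)*(-33)/8 = -4 - 1*33/8 = -4 - 33/8 = -65/8)
q(o) = 7/(3*o)
q(9)*l(6) - 491 = ((7/3)/9)*(-65/8) - 491 = ((7/3)*(1/9))*(-65/8) - 491 = (7/27)*(-65/8) - 491 = -455/216 - 491 = -106511/216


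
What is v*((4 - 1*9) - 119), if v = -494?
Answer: 61256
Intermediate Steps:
v*((4 - 1*9) - 119) = -494*((4 - 1*9) - 119) = -494*((4 - 9) - 119) = -494*(-5 - 119) = -494*(-124) = 61256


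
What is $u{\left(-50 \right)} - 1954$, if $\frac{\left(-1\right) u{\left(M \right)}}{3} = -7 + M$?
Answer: $-1783$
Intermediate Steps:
$u{\left(M \right)} = 21 - 3 M$ ($u{\left(M \right)} = - 3 \left(-7 + M\right) = 21 - 3 M$)
$u{\left(-50 \right)} - 1954 = \left(21 - -150\right) - 1954 = \left(21 + 150\right) - 1954 = 171 - 1954 = -1783$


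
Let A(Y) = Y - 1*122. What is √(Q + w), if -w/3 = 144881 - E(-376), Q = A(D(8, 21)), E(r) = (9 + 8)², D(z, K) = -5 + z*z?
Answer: I*√433839 ≈ 658.66*I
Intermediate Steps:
D(z, K) = -5 + z²
E(r) = 289 (E(r) = 17² = 289)
A(Y) = -122 + Y (A(Y) = Y - 122 = -122 + Y)
Q = -63 (Q = -122 + (-5 + 8²) = -122 + (-5 + 64) = -122 + 59 = -63)
w = -433776 (w = -3*(144881 - 1*289) = -3*(144881 - 289) = -3*144592 = -433776)
√(Q + w) = √(-63 - 433776) = √(-433839) = I*√433839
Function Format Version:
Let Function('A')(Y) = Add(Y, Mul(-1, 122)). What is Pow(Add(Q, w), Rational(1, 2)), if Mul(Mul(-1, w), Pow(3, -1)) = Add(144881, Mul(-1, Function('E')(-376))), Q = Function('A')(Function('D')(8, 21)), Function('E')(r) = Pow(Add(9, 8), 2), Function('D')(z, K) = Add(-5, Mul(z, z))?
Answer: Mul(I, Pow(433839, Rational(1, 2))) ≈ Mul(658.66, I)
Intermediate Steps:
Function('D')(z, K) = Add(-5, Pow(z, 2))
Function('E')(r) = 289 (Function('E')(r) = Pow(17, 2) = 289)
Function('A')(Y) = Add(-122, Y) (Function('A')(Y) = Add(Y, -122) = Add(-122, Y))
Q = -63 (Q = Add(-122, Add(-5, Pow(8, 2))) = Add(-122, Add(-5, 64)) = Add(-122, 59) = -63)
w = -433776 (w = Mul(-3, Add(144881, Mul(-1, 289))) = Mul(-3, Add(144881, -289)) = Mul(-3, 144592) = -433776)
Pow(Add(Q, w), Rational(1, 2)) = Pow(Add(-63, -433776), Rational(1, 2)) = Pow(-433839, Rational(1, 2)) = Mul(I, Pow(433839, Rational(1, 2)))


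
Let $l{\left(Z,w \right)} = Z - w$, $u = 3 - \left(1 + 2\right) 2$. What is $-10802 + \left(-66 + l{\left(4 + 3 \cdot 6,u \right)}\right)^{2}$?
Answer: $-9121$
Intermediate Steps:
$u = -3$ ($u = 3 - 3 \cdot 2 = 3 - 6 = -3$)
$-10802 + \left(-66 + l{\left(4 + 3 \cdot 6,u \right)}\right)^{2} = -10802 + \left(-66 + \left(\left(4 + 3 \cdot 6\right) - -3\right)\right)^{2} = -10802 + \left(-66 + \left(\left(4 + 18\right) + 3\right)\right)^{2} = -10802 + \left(-66 + \left(22 + 3\right)\right)^{2} = -10802 + \left(-66 + 25\right)^{2} = -10802 + \left(-41\right)^{2} = -10802 + 1681 = -9121$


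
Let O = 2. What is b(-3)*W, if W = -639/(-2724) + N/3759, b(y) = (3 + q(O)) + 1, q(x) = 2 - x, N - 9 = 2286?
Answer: 961509/284431 ≈ 3.3805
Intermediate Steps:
N = 2295 (N = 9 + 2286 = 2295)
b(y) = 4 (b(y) = (3 + (2 - 1*2)) + 1 = (3 + (2 - 2)) + 1 = (3 + 0) + 1 = 3 + 1 = 4)
W = 961509/1137724 (W = -639/(-2724) + 2295/3759 = -639*(-1/2724) + 2295*(1/3759) = 213/908 + 765/1253 = 961509/1137724 ≈ 0.84512)
b(-3)*W = 4*(961509/1137724) = 961509/284431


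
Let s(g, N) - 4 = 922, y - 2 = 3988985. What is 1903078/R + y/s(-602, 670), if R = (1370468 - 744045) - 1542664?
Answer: 3653111187639/848439166 ≈ 4305.7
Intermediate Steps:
y = 3988987 (y = 2 + 3988985 = 3988987)
s(g, N) = 926 (s(g, N) = 4 + 922 = 926)
R = -916241 (R = 626423 - 1542664 = -916241)
1903078/R + y/s(-602, 670) = 1903078/(-916241) + 3988987/926 = 1903078*(-1/916241) + 3988987*(1/926) = -1903078/916241 + 3988987/926 = 3653111187639/848439166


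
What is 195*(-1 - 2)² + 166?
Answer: 1921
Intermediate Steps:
195*(-1 - 2)² + 166 = 195*(-3)² + 166 = 195*9 + 166 = 1755 + 166 = 1921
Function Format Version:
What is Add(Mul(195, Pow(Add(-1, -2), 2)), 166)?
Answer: 1921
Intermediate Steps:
Add(Mul(195, Pow(Add(-1, -2), 2)), 166) = Add(Mul(195, Pow(-3, 2)), 166) = Add(Mul(195, 9), 166) = Add(1755, 166) = 1921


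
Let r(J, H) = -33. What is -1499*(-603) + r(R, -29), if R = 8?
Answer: 903864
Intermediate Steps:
-1499*(-603) + r(R, -29) = -1499*(-603) - 33 = 903897 - 33 = 903864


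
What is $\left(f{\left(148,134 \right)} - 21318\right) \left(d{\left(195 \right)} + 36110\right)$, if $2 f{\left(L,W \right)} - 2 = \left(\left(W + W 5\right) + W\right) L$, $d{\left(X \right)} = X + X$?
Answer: $1755467500$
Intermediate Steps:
$d{\left(X \right)} = 2 X$
$f{\left(L,W \right)} = 1 + \frac{7 L W}{2}$ ($f{\left(L,W \right)} = 1 + \frac{\left(\left(W + W 5\right) + W\right) L}{2} = 1 + \frac{\left(\left(W + 5 W\right) + W\right) L}{2} = 1 + \frac{\left(6 W + W\right) L}{2} = 1 + \frac{7 W L}{2} = 1 + \frac{7 L W}{2}$)
$\left(f{\left(148,134 \right)} - 21318\right) \left(d{\left(195 \right)} + 36110\right) = \left(\left(1 + \frac{7}{2} \cdot 148 \cdot 134\right) - 21318\right) \left(2 \cdot 195 + 36110\right) = \left(\left(1 + 69412\right) - 21318\right) \left(390 + 36110\right) = \left(69413 - 21318\right) 36500 = 48095 \cdot 36500 = 1755467500$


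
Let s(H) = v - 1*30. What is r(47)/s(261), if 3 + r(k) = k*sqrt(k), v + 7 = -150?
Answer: 3/187 - 47*sqrt(47)/187 ≈ -1.7070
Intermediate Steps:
v = -157 (v = -7 - 150 = -157)
r(k) = -3 + k**(3/2) (r(k) = -3 + k*sqrt(k) = -3 + k**(3/2))
s(H) = -187 (s(H) = -157 - 1*30 = -157 - 30 = -187)
r(47)/s(261) = (-3 + 47**(3/2))/(-187) = (-3 + 47*sqrt(47))*(-1/187) = 3/187 - 47*sqrt(47)/187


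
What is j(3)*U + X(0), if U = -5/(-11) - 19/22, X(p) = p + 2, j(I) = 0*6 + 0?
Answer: 2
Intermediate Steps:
j(I) = 0 (j(I) = 0 + 0 = 0)
X(p) = 2 + p
U = -9/22 (U = -5*(-1/11) - 19*1/22 = 5/11 - 19/22 = -9/22 ≈ -0.40909)
j(3)*U + X(0) = 0*(-9/22) + (2 + 0) = 0 + 2 = 2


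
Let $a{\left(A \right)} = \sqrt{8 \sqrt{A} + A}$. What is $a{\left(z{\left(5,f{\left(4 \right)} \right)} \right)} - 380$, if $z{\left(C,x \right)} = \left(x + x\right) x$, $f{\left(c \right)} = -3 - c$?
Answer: $-380 + \sqrt{98 + 56 \sqrt{2}} \approx -366.69$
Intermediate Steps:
$z{\left(C,x \right)} = 2 x^{2}$ ($z{\left(C,x \right)} = 2 x x = 2 x^{2}$)
$a{\left(A \right)} = \sqrt{A + 8 \sqrt{A}}$
$a{\left(z{\left(5,f{\left(4 \right)} \right)} \right)} - 380 = \sqrt{2 \left(-3 - 4\right)^{2} + 8 \sqrt{2 \left(-3 - 4\right)^{2}}} - 380 = \sqrt{2 \left(-7\right)^{2} + 8 \sqrt{2 \left(-7\right)^{2}}} - 380 = \sqrt{2 \cdot 49 + 8 \sqrt{2 \cdot 49}} - 380 = \sqrt{98 + 8 \sqrt{98}} - 380 = \sqrt{98 + 8 \cdot 7 \sqrt{2}} - 380 = \sqrt{98 + 56 \sqrt{2}} - 380 = -380 + \sqrt{98 + 56 \sqrt{2}}$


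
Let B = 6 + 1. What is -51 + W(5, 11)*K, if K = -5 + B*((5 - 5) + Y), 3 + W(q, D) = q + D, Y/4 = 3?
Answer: 976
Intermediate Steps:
Y = 12 (Y = 4*3 = 12)
B = 7
W(q, D) = -3 + D + q (W(q, D) = -3 + (q + D) = -3 + (D + q) = -3 + D + q)
K = 79 (K = -5 + 7*((5 - 5) + 12) = -5 + 7*(0 + 12) = -5 + 7*12 = -5 + 84 = 79)
-51 + W(5, 11)*K = -51 + (-3 + 11 + 5)*79 = -51 + 13*79 = -51 + 1027 = 976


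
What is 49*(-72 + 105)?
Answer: 1617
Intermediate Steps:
49*(-72 + 105) = 49*33 = 1617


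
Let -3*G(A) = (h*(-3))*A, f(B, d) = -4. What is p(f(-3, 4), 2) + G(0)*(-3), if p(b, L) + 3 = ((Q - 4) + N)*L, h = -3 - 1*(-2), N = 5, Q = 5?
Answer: 9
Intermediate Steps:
h = -1 (h = -3 + 2 = -1)
G(A) = -A (G(A) = -(-1*(-3))*A/3 = -A)
p(b, L) = -3 + 6*L (p(b, L) = -3 + ((5 - 4) + 5)*L = -3 + (1 + 5)*L = -3 + 6*L)
p(f(-3, 4), 2) + G(0)*(-3) = (-3 + 6*2) - 1*0*(-3) = (-3 + 12) + 0*(-3) = 9 + 0 = 9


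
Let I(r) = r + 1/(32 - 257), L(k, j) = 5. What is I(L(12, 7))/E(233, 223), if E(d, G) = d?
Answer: 1124/52425 ≈ 0.021440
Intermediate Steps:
I(r) = -1/225 + r (I(r) = r + 1/(-225) = r - 1/225 = -1/225 + r)
I(L(12, 7))/E(233, 223) = (-1/225 + 5)/233 = (1124/225)*(1/233) = 1124/52425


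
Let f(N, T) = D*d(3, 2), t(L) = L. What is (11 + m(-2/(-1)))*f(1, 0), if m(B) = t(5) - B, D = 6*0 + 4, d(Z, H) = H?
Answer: 112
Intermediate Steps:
D = 4 (D = 0 + 4 = 4)
m(B) = 5 - B
f(N, T) = 8 (f(N, T) = 4*2 = 8)
(11 + m(-2/(-1)))*f(1, 0) = (11 + (5 - (-2)/(-1)))*8 = (11 + (5 - (-2)*(-1)))*8 = (11 + (5 - 1*2))*8 = (11 + (5 - 2))*8 = (11 + 3)*8 = 14*8 = 112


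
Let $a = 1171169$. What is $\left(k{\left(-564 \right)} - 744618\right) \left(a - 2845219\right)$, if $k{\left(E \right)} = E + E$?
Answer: $1248416091300$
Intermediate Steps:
$k{\left(E \right)} = 2 E$
$\left(k{\left(-564 \right)} - 744618\right) \left(a - 2845219\right) = \left(2 \left(-564\right) - 744618\right) \left(1171169 - 2845219\right) = \left(-1128 - 744618\right) \left(-1674050\right) = \left(-745746\right) \left(-1674050\right) = 1248416091300$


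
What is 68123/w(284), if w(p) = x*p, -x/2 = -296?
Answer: 68123/168128 ≈ 0.40519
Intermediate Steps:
x = 592 (x = -2*(-296) = 592)
w(p) = 592*p
68123/w(284) = 68123/((592*284)) = 68123/168128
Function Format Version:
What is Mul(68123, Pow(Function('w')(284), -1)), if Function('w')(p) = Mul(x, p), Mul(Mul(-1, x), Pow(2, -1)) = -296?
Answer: Rational(68123, 168128) ≈ 0.40519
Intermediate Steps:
x = 592 (x = Mul(-2, -296) = 592)
Function('w')(p) = Mul(592, p)
Mul(68123, Pow(Function('w')(284), -1)) = Mul(68123, Pow(Mul(592, 284), -1)) = Mul(68123, Pow(168128, -1)) = Mul(68123, Rational(1, 168128)) = Rational(68123, 168128)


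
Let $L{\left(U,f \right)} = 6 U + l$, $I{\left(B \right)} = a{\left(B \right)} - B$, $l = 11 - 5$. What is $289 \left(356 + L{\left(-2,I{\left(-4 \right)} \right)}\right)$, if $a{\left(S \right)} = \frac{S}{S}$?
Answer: $101150$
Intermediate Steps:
$a{\left(S \right)} = 1$
$l = 6$
$I{\left(B \right)} = 1 - B$
$L{\left(U,f \right)} = 6 + 6 U$ ($L{\left(U,f \right)} = 6 U + 6 = 6 + 6 U$)
$289 \left(356 + L{\left(-2,I{\left(-4 \right)} \right)}\right) = 289 \left(356 + \left(6 + 6 \left(-2\right)\right)\right) = 289 \left(356 + \left(6 - 12\right)\right) = 289 \left(356 - 6\right) = 289 \cdot 350 = 101150$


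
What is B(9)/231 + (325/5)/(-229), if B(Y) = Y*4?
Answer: -2257/17633 ≈ -0.12800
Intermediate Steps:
B(Y) = 4*Y
B(9)/231 + (325/5)/(-229) = (4*9)/231 + (325/5)/(-229) = 36*(1/231) + (325*(⅕))*(-1/229) = 12/77 + 65*(-1/229) = 12/77 - 65/229 = -2257/17633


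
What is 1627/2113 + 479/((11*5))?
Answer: 1101612/116215 ≈ 9.4791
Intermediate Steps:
1627/2113 + 479/((11*5)) = 1627*(1/2113) + 479/55 = 1627/2113 + 479*(1/55) = 1627/2113 + 479/55 = 1101612/116215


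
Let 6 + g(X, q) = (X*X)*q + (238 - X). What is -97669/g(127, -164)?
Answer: 97669/2645051 ≈ 0.036925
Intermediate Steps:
g(X, q) = 232 - X + q*X**2 (g(X, q) = -6 + ((X*X)*q + (238 - X)) = -6 + (X**2*q + (238 - X)) = -6 + (q*X**2 + (238 - X)) = -6 + (238 - X + q*X**2) = 232 - X + q*X**2)
-97669/g(127, -164) = -97669/(232 - 1*127 - 164*127**2) = -97669/(232 - 127 - 164*16129) = -97669/(232 - 127 - 2645156) = -97669/(-2645051) = -97669*(-1/2645051) = 97669/2645051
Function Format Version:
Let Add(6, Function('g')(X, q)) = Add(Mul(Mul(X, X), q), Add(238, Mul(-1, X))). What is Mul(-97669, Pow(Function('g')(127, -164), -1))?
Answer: Rational(97669, 2645051) ≈ 0.036925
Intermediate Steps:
Function('g')(X, q) = Add(232, Mul(-1, X), Mul(q, Pow(X, 2))) (Function('g')(X, q) = Add(-6, Add(Mul(Mul(X, X), q), Add(238, Mul(-1, X)))) = Add(-6, Add(Mul(Pow(X, 2), q), Add(238, Mul(-1, X)))) = Add(-6, Add(Mul(q, Pow(X, 2)), Add(238, Mul(-1, X)))) = Add(-6, Add(238, Mul(-1, X), Mul(q, Pow(X, 2)))) = Add(232, Mul(-1, X), Mul(q, Pow(X, 2))))
Mul(-97669, Pow(Function('g')(127, -164), -1)) = Mul(-97669, Pow(Add(232, Mul(-1, 127), Mul(-164, Pow(127, 2))), -1)) = Mul(-97669, Pow(Add(232, -127, Mul(-164, 16129)), -1)) = Mul(-97669, Pow(Add(232, -127, -2645156), -1)) = Mul(-97669, Pow(-2645051, -1)) = Mul(-97669, Rational(-1, 2645051)) = Rational(97669, 2645051)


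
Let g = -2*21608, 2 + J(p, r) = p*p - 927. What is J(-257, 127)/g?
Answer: -110/73 ≈ -1.5068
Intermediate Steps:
J(p, r) = -929 + p² (J(p, r) = -2 + (p*p - 927) = -2 + (p² - 927) = -2 + (-927 + p²) = -929 + p²)
g = -43216
J(-257, 127)/g = (-929 + (-257)²)/(-43216) = (-929 + 66049)*(-1/43216) = 65120*(-1/43216) = -110/73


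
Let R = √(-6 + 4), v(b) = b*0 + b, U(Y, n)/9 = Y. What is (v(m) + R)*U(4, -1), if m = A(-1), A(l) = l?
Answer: -36 + 36*I*√2 ≈ -36.0 + 50.912*I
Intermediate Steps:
U(Y, n) = 9*Y
m = -1
v(b) = b (v(b) = 0 + b = b)
R = I*√2 (R = √(-2) = I*√2 ≈ 1.4142*I)
(v(m) + R)*U(4, -1) = (-1 + I*√2)*(9*4) = (-1 + I*√2)*36 = -36 + 36*I*√2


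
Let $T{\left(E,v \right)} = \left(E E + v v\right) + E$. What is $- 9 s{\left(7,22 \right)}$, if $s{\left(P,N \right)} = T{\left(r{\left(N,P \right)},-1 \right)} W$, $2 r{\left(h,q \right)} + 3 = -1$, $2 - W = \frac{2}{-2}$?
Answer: $-81$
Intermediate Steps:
$W = 3$ ($W = 2 - \frac{2}{-2} = 2 - 2 \left(- \frac{1}{2}\right) = 2 - -1 = 2 + 1 = 3$)
$r{\left(h,q \right)} = -2$ ($r{\left(h,q \right)} = - \frac{3}{2} + \frac{1}{2} \left(-1\right) = - \frac{3}{2} - \frac{1}{2} = -2$)
$T{\left(E,v \right)} = E + E^{2} + v^{2}$ ($T{\left(E,v \right)} = \left(E^{2} + v^{2}\right) + E = E + E^{2} + v^{2}$)
$s{\left(P,N \right)} = 9$ ($s{\left(P,N \right)} = \left(-2 + \left(-2\right)^{2} + \left(-1\right)^{2}\right) 3 = \left(-2 + 4 + 1\right) 3 = 3 \cdot 3 = 9$)
$- 9 s{\left(7,22 \right)} = \left(-9\right) 9 = -81$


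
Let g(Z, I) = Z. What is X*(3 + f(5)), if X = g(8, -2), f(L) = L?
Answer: 64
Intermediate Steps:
X = 8
X*(3 + f(5)) = 8*(3 + 5) = 8*8 = 64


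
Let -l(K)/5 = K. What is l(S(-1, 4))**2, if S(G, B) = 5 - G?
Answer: 900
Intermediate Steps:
l(K) = -5*K
l(S(-1, 4))**2 = (-5*(5 - 1*(-1)))**2 = (-5*(5 + 1))**2 = (-5*6)**2 = (-30)**2 = 900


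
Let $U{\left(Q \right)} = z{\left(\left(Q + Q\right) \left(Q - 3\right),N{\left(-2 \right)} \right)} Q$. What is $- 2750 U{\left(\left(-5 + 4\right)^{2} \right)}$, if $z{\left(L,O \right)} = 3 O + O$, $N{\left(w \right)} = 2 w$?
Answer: $44000$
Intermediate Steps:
$z{\left(L,O \right)} = 4 O$
$U{\left(Q \right)} = - 16 Q$ ($U{\left(Q \right)} = 4 \cdot 2 \left(-2\right) Q = 4 \left(-4\right) Q = - 16 Q$)
$- 2750 U{\left(\left(-5 + 4\right)^{2} \right)} = - 2750 \left(- 16 \left(-5 + 4\right)^{2}\right) = - 2750 \left(- 16 \left(-1\right)^{2}\right) = - 2750 \left(\left(-16\right) 1\right) = \left(-2750\right) \left(-16\right) = 44000$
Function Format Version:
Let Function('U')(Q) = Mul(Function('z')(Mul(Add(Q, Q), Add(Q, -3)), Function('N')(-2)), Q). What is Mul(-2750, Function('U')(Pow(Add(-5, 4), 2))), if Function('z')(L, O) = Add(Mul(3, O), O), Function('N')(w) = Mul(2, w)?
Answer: 44000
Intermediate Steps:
Function('z')(L, O) = Mul(4, O)
Function('U')(Q) = Mul(-16, Q) (Function('U')(Q) = Mul(Mul(4, Mul(2, -2)), Q) = Mul(Mul(4, -4), Q) = Mul(-16, Q))
Mul(-2750, Function('U')(Pow(Add(-5, 4), 2))) = Mul(-2750, Mul(-16, Pow(Add(-5, 4), 2))) = Mul(-2750, Mul(-16, Pow(-1, 2))) = Mul(-2750, Mul(-16, 1)) = Mul(-2750, -16) = 44000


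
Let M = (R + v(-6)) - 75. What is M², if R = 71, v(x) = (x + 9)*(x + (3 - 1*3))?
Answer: 484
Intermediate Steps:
v(x) = x*(9 + x) (v(x) = (9 + x)*(x + (3 - 3)) = (9 + x)*(x + 0) = (9 + x)*x = x*(9 + x))
M = -22 (M = (71 - 6*(9 - 6)) - 75 = (71 - 6*3) - 75 = (71 - 18) - 75 = 53 - 75 = -22)
M² = (-22)² = 484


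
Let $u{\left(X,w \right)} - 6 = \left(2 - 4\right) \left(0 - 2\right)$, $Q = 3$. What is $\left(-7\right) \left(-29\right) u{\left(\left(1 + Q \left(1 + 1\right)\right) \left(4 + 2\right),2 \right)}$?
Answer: $2030$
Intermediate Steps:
$u{\left(X,w \right)} = 10$ ($u{\left(X,w \right)} = 6 + \left(2 - 4\right) \left(0 - 2\right) = 6 - -4 = 6 + 4 = 10$)
$\left(-7\right) \left(-29\right) u{\left(\left(1 + Q \left(1 + 1\right)\right) \left(4 + 2\right),2 \right)} = \left(-7\right) \left(-29\right) 10 = 203 \cdot 10 = 2030$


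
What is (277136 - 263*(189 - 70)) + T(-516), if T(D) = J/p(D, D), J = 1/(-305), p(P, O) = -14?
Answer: 1049732531/4270 ≈ 2.4584e+5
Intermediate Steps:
J = -1/305 ≈ -0.0032787
T(D) = 1/4270 (T(D) = -1/305/(-14) = -1/305*(-1/14) = 1/4270)
(277136 - 263*(189 - 70)) + T(-516) = (277136 - 263*(189 - 70)) + 1/4270 = (277136 - 263*119) + 1/4270 = (277136 - 31297) + 1/4270 = 245839 + 1/4270 = 1049732531/4270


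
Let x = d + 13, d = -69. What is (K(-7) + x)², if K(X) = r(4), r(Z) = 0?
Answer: 3136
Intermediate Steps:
K(X) = 0
x = -56 (x = -69 + 13 = -56)
(K(-7) + x)² = (0 - 56)² = (-56)² = 3136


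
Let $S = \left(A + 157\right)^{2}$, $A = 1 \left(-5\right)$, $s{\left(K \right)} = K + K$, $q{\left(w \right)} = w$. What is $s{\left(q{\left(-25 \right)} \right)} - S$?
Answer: $-23154$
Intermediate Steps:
$s{\left(K \right)} = 2 K$
$A = -5$
$S = 23104$ ($S = \left(-5 + 157\right)^{2} = 152^{2} = 23104$)
$s{\left(q{\left(-25 \right)} \right)} - S = 2 \left(-25\right) - 23104 = -50 - 23104 = -23154$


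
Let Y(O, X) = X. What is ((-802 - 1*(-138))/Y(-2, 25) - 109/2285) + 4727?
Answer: 53701982/11425 ≈ 4700.4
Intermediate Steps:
((-802 - 1*(-138))/Y(-2, 25) - 109/2285) + 4727 = ((-802 - 1*(-138))/25 - 109/2285) + 4727 = ((-802 + 138)*(1/25) - 109*1/2285) + 4727 = (-664*1/25 - 109/2285) + 4727 = (-664/25 - 109/2285) + 4727 = -303993/11425 + 4727 = 53701982/11425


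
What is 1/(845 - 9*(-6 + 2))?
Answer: 1/881 ≈ 0.0011351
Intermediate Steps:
1/(845 - 9*(-6 + 2)) = 1/(845 - 9*(-4)) = 1/(845 + 36) = 1/881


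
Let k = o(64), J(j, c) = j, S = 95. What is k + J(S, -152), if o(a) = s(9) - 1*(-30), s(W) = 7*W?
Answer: 188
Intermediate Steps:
o(a) = 93 (o(a) = 7*9 - 1*(-30) = 63 + 30 = 93)
k = 93
k + J(S, -152) = 93 + 95 = 188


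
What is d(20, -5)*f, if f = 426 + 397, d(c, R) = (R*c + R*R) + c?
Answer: -45265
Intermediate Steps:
d(c, R) = c + R**2 + R*c (d(c, R) = (R*c + R**2) + c = (R**2 + R*c) + c = c + R**2 + R*c)
f = 823
d(20, -5)*f = (20 + (-5)**2 - 5*20)*823 = (20 + 25 - 100)*823 = -55*823 = -45265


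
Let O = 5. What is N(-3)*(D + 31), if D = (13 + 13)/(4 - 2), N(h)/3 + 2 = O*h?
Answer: -2244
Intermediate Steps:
N(h) = -6 + 15*h (N(h) = -6 + 3*(5*h) = -6 + 15*h)
D = 13 (D = 26/2 = 26*(1/2) = 13)
N(-3)*(D + 31) = (-6 + 15*(-3))*(13 + 31) = (-6 - 45)*44 = -51*44 = -2244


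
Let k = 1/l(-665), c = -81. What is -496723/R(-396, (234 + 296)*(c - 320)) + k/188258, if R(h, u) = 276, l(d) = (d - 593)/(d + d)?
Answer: -4201364086739/2334452988 ≈ -1799.7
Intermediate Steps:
l(d) = (-593 + d)/(2*d) (l(d) = (-593 + d)/((2*d)) = (-593 + d)*(1/(2*d)) = (-593 + d)/(2*d))
k = 665/629 (k = 1/((½)*(-593 - 665)/(-665)) = 1/((½)*(-1/665)*(-1258)) = 1/(629/665) = 665/629 ≈ 1.0572)
-496723/R(-396, (234 + 296)*(c - 320)) + k/188258 = -496723/276 + (665/629)/188258 = -496723*1/276 + (665/629)*(1/188258) = -496723/276 + 95/16916326 = -4201364086739/2334452988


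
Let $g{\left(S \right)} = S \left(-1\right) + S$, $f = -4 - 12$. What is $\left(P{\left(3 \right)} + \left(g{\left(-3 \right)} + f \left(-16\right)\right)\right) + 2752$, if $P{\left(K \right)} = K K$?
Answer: $3017$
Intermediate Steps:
$P{\left(K \right)} = K^{2}$
$f = -16$ ($f = -4 - 12 = -16$)
$g{\left(S \right)} = 0$ ($g{\left(S \right)} = - S + S = 0$)
$\left(P{\left(3 \right)} + \left(g{\left(-3 \right)} + f \left(-16\right)\right)\right) + 2752 = \left(3^{2} + \left(0 - -256\right)\right) + 2752 = \left(9 + \left(0 + 256\right)\right) + 2752 = \left(9 + 256\right) + 2752 = 265 + 2752 = 3017$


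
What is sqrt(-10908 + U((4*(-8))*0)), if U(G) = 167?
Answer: I*sqrt(10741) ≈ 103.64*I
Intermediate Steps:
sqrt(-10908 + U((4*(-8))*0)) = sqrt(-10908 + 167) = sqrt(-10741) = I*sqrt(10741)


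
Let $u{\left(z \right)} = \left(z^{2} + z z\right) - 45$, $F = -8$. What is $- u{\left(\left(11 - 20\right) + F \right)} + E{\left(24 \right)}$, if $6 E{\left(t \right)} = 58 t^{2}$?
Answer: $5035$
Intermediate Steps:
$E{\left(t \right)} = \frac{29 t^{2}}{3}$ ($E{\left(t \right)} = \frac{58 t^{2}}{6} = \frac{29 t^{2}}{3}$)
$u{\left(z \right)} = -45 + 2 z^{2}$ ($u{\left(z \right)} = \left(z^{2} + z^{2}\right) - 45 = 2 z^{2} - 45 = -45 + 2 z^{2}$)
$- u{\left(\left(11 - 20\right) + F \right)} + E{\left(24 \right)} = - (-45 + 2 \left(\left(11 - 20\right) - 8\right)^{2}) + \frac{29 \cdot 24^{2}}{3} = - (-45 + 2 \left(-9 - 8\right)^{2}) + \frac{29}{3} \cdot 576 = - (-45 + 2 \left(-17\right)^{2}) + 5568 = - (-45 + 2 \cdot 289) + 5568 = - (-45 + 578) + 5568 = \left(-1\right) 533 + 5568 = -533 + 5568 = 5035$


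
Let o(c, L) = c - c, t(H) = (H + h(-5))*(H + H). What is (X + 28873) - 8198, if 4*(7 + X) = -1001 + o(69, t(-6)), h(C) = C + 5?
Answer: 81671/4 ≈ 20418.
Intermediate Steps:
h(C) = 5 + C
t(H) = 2*H**2 (t(H) = (H + (5 - 5))*(H + H) = (H + 0)*(2*H) = H*(2*H) = 2*H**2)
o(c, L) = 0
X = -1029/4 (X = -7 + (-1001 + 0)/4 = -7 + (1/4)*(-1001) = -7 - 1001/4 = -1029/4 ≈ -257.25)
(X + 28873) - 8198 = (-1029/4 + 28873) - 8198 = 114463/4 - 8198 = 81671/4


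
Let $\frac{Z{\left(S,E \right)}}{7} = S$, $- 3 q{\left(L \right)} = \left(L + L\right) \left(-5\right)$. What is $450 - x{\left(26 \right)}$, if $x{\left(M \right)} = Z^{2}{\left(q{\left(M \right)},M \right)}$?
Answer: $- \frac{3308350}{9} \approx -3.6759 \cdot 10^{5}$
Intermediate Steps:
$q{\left(L \right)} = \frac{10 L}{3}$ ($q{\left(L \right)} = - \frac{\left(L + L\right) \left(-5\right)}{3} = - \frac{2 L \left(-5\right)}{3} = - \frac{\left(-10\right) L}{3} = \frac{10 L}{3}$)
$Z{\left(S,E \right)} = 7 S$
$x{\left(M \right)} = \frac{4900 M^{2}}{9}$ ($x{\left(M \right)} = \left(7 \frac{10 M}{3}\right)^{2} = \left(\frac{70 M}{3}\right)^{2} = \frac{4900 M^{2}}{9}$)
$450 - x{\left(26 \right)} = 450 - \frac{4900 \cdot 26^{2}}{9} = 450 - \frac{4900}{9} \cdot 676 = 450 - \frac{3312400}{9} = - \frac{3308350}{9}$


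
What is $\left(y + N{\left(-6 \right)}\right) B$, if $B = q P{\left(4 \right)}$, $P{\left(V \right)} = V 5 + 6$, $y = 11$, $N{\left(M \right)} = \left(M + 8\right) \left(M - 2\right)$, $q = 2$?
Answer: $-260$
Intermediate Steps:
$N{\left(M \right)} = \left(-2 + M\right) \left(8 + M\right)$ ($N{\left(M \right)} = \left(8 + M\right) \left(-2 + M\right) = \left(-2 + M\right) \left(8 + M\right)$)
$P{\left(V \right)} = 6 + 5 V$ ($P{\left(V \right)} = 5 V + 6 = 6 + 5 V$)
$B = 52$ ($B = 2 \left(6 + 5 \cdot 4\right) = 2 \left(6 + 20\right) = 2 \cdot 26 = 52$)
$\left(y + N{\left(-6 \right)}\right) B = \left(11 + \left(-16 + \left(-6\right)^{2} + 6 \left(-6\right)\right)\right) 52 = \left(11 - 16\right) 52 = \left(-5\right) 52 = -260$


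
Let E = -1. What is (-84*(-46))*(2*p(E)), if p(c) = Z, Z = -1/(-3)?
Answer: 2576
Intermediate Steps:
Z = ⅓ (Z = -1*(-⅓) = ⅓ ≈ 0.33333)
p(c) = ⅓
(-84*(-46))*(2*p(E)) = (-84*(-46))*(2*(⅓)) = 3864*(⅔) = 2576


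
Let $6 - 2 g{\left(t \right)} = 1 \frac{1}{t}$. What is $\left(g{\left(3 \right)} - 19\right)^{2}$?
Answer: $\frac{9409}{36} \approx 261.36$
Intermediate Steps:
$g{\left(t \right)} = 3 - \frac{1}{2 t}$ ($g{\left(t \right)} = 3 - \frac{1 \frac{1}{t}}{2} = 3 - \frac{1}{2 t}$)
$\left(g{\left(3 \right)} - 19\right)^{2} = \left(\left(3 - \frac{1}{2 \cdot 3}\right) - 19\right)^{2} = \left(\left(3 - \frac{1}{6}\right) - 19\right)^{2} = \left(\frac{17}{6} - 19\right)^{2} = \left(- \frac{97}{6}\right)^{2} = \frac{9409}{36}$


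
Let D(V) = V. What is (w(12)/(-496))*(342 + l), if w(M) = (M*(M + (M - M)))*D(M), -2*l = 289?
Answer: -21330/31 ≈ -688.06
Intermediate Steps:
l = -289/2 (l = -1/2*289 = -289/2 ≈ -144.50)
w(M) = M**3 (w(M) = (M*(M + (M - M)))*M = (M*(M + 0))*M = (M*M)*M = M**2*M = M**3)
(w(12)/(-496))*(342 + l) = (12**3/(-496))*(342 - 289/2) = (1728*(-1/496))*(395/2) = -108/31*395/2 = -21330/31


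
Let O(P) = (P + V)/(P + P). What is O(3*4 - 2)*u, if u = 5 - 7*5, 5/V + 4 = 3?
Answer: -15/2 ≈ -7.5000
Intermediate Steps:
V = -5 (V = 5/(-4 + 3) = 5/(-1) = 5*(-1) = -5)
O(P) = (-5 + P)/(2*P) (O(P) = (P - 5)/(P + P) = (-5 + P)/((2*P)) = (-5 + P)*(1/(2*P)) = (-5 + P)/(2*P))
u = -30 (u = 5 - 35 = -30)
O(3*4 - 2)*u = ((-5 + (3*4 - 2))/(2*(3*4 - 2)))*(-30) = ((-5 + (12 - 2))/(2*(12 - 2)))*(-30) = ((½)*(-5 + 10)/10)*(-30) = ((½)*(⅒)*5)*(-30) = (¼)*(-30) = -15/2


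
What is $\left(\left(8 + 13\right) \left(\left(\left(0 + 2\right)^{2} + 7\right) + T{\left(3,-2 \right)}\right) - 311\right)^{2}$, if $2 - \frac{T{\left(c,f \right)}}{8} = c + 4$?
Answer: $846400$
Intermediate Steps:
$T{\left(c,f \right)} = -16 - 8 c$ ($T{\left(c,f \right)} = 16 - 8 \left(c + 4\right) = 16 - 8 \left(4 + c\right) = 16 - \left(32 + 8 c\right) = -16 - 8 c$)
$\left(\left(8 + 13\right) \left(\left(\left(0 + 2\right)^{2} + 7\right) + T{\left(3,-2 \right)}\right) - 311\right)^{2} = \left(\left(8 + 13\right) \left(\left(\left(0 + 2\right)^{2} + 7\right) - 40\right) - 311\right)^{2} = \left(21 \left(\left(2^{2} + 7\right) - 40\right) - 311\right)^{2} = \left(21 \left(\left(4 + 7\right) - 40\right) - 311\right)^{2} = \left(21 \left(11 - 40\right) - 311\right)^{2} = \left(21 \left(-29\right) - 311\right)^{2} = \left(-609 - 311\right)^{2} = \left(-920\right)^{2} = 846400$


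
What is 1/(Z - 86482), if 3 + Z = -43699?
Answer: -1/130184 ≈ -7.6814e-6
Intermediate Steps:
Z = -43702 (Z = -3 - 43699 = -43702)
1/(Z - 86482) = 1/(-43702 - 86482) = 1/(-130184) = -1/130184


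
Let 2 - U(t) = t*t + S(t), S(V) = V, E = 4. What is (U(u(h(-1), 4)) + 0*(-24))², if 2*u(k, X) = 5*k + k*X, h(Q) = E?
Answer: 115600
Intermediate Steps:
h(Q) = 4
u(k, X) = 5*k/2 + X*k/2 (u(k, X) = (5*k + k*X)/2 = (5*k + X*k)/2 = 5*k/2 + X*k/2)
U(t) = 2 - t - t² (U(t) = 2 - (t*t + t) = 2 - (t² + t) = 2 - (t + t²) = 2 + (-t - t²) = 2 - t - t²)
(U(u(h(-1), 4)) + 0*(-24))² = ((2 - 4*(5 + 4)/2 - ((½)*4*(5 + 4))²) + 0*(-24))² = ((2 - 4*9/2 - ((½)*4*9)²) + 0)² = ((2 - 1*18 - 1*18²) + 0)² = ((2 - 18 - 1*324) + 0)² = ((2 - 18 - 324) + 0)² = (-340 + 0)² = (-340)² = 115600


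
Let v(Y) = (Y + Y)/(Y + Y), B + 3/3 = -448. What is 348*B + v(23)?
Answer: -156251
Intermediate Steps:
B = -449 (B = -1 - 448 = -449)
v(Y) = 1 (v(Y) = (2*Y)/((2*Y)) = (2*Y)*(1/(2*Y)) = 1)
348*B + v(23) = 348*(-449) + 1 = -156252 + 1 = -156251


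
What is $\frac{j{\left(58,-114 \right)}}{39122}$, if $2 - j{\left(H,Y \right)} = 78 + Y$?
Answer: $\frac{19}{19561} \approx 0.00097132$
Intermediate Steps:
$j{\left(H,Y \right)} = -76 - Y$ ($j{\left(H,Y \right)} = 2 - \left(78 + Y\right) = -76 - Y$)
$\frac{j{\left(58,-114 \right)}}{39122} = \frac{-76 - -114}{39122} = \left(-76 + 114\right) \frac{1}{39122} = 38 \cdot \frac{1}{39122} = \frac{19}{19561}$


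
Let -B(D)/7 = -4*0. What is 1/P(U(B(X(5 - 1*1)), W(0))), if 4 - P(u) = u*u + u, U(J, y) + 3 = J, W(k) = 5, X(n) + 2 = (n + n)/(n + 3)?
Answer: -½ ≈ -0.50000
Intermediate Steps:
X(n) = -2 + 2*n/(3 + n) (X(n) = -2 + (n + n)/(n + 3) = -2 + (2*n)/(3 + n) = -2 + 2*n/(3 + n))
B(D) = 0 (B(D) = -(-28)*0 = -7*0 = 0)
U(J, y) = -3 + J
P(u) = 4 - u - u² (P(u) = 4 - (u*u + u) = 4 - (u² + u) = 4 - (u + u²) = 4 + (-u - u²) = 4 - u - u²)
1/P(U(B(X(5 - 1*1)), W(0))) = 1/(4 - (-3 + 0) - (-3 + 0)²) = 1/(4 - 1*(-3) - 1*(-3)²) = 1/(4 + 3 - 1*9) = 1/(4 + 3 - 9) = 1/(-2) = -½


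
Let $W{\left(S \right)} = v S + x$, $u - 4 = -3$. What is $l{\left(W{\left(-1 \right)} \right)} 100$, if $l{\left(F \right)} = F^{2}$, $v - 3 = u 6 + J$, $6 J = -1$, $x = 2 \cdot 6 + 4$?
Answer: $\frac{46225}{9} \approx 5136.1$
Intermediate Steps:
$u = 1$ ($u = 4 - 3 = 1$)
$x = 16$ ($x = 12 + 4 = 16$)
$J = - \frac{1}{6}$ ($J = \frac{1}{6} \left(-1\right) = - \frac{1}{6} \approx -0.16667$)
$v = \frac{53}{6}$ ($v = 3 + \left(1 \cdot 6 - \frac{1}{6}\right) = 3 + \left(6 - \frac{1}{6}\right) = 3 + \frac{35}{6} = \frac{53}{6} \approx 8.8333$)
$W{\left(S \right)} = 16 + \frac{53 S}{6}$ ($W{\left(S \right)} = \frac{53 S}{6} + 16 = 16 + \frac{53 S}{6}$)
$l{\left(W{\left(-1 \right)} \right)} 100 = \left(16 + \frac{53}{6} \left(-1\right)\right)^{2} \cdot 100 = \left(16 - \frac{53}{6}\right)^{2} \cdot 100 = \left(\frac{43}{6}\right)^{2} \cdot 100 = \frac{1849}{36} \cdot 100 = \frac{46225}{9}$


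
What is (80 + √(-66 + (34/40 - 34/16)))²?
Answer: 253309/40 + 24*I*√2990 ≈ 6332.7 + 1312.3*I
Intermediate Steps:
(80 + √(-66 + (34/40 - 34/16)))² = (80 + √(-66 + (34*(1/40) - 34*1/16)))² = (80 + √(-66 + (17/20 - 17/8)))² = (80 + √(-66 - 51/40))² = (80 + √(-2691/40))² = (80 + 3*I*√2990/20)²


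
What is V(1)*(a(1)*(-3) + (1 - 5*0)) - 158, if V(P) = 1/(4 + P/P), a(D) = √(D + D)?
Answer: -789/5 - 3*√2/5 ≈ -158.65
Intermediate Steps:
a(D) = √2*√D (a(D) = √(2*D) = √2*√D)
V(P) = ⅕ (V(P) = 1/(4 + 1) = 1/5 = ⅕)
V(1)*(a(1)*(-3) + (1 - 5*0)) - 158 = ((√2*√1)*(-3) + (1 - 5*0))/5 - 158 = ((√2*1)*(-3) + (1 + 0))/5 - 158 = (√2*(-3) + 1)/5 - 158 = (-3*√2 + 1)/5 - 158 = (1 - 3*√2)/5 - 158 = (⅕ - 3*√2/5) - 158 = -789/5 - 3*√2/5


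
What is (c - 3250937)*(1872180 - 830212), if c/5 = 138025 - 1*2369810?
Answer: -15014615088416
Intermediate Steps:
c = -11158925 (c = 5*(138025 - 1*2369810) = 5*(138025 - 2369810) = 5*(-2231785) = -11158925)
(c - 3250937)*(1872180 - 830212) = (-11158925 - 3250937)*(1872180 - 830212) = -14409862*1041968 = -15014615088416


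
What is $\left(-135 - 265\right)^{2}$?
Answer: $160000$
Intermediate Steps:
$\left(-135 - 265\right)^{2} = \left(-400\right)^{2} = 160000$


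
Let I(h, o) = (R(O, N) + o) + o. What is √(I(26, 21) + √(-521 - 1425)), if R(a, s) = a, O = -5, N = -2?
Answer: √(37 + I*√1946) ≈ 6.8766 + 3.2075*I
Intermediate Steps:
I(h, o) = -5 + 2*o (I(h, o) = (-5 + o) + o = -5 + 2*o)
√(I(26, 21) + √(-521 - 1425)) = √((-5 + 2*21) + √(-521 - 1425)) = √((-5 + 42) + √(-1946)) = √(37 + I*√1946)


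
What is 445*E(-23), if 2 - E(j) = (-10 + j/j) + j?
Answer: 15130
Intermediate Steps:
E(j) = 11 - j (E(j) = 2 - ((-10 + j/j) + j) = 2 - ((-10 + 1) + j) = 2 - (-9 + j) = 2 + (9 - j) = 11 - j)
445*E(-23) = 445*(11 - 1*(-23)) = 445*(11 + 23) = 445*34 = 15130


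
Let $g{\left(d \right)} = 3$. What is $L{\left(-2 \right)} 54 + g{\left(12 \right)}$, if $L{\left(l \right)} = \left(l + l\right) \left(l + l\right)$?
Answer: $867$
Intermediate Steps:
$L{\left(l \right)} = 4 l^{2}$ ($L{\left(l \right)} = 2 l 2 l = 4 l^{2}$)
$L{\left(-2 \right)} 54 + g{\left(12 \right)} = 4 \left(-2\right)^{2} \cdot 54 + 3 = 4 \cdot 4 \cdot 54 + 3 = 16 \cdot 54 + 3 = 864 + 3 = 867$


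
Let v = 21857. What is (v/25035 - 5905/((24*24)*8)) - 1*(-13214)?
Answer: 508112279767/38453760 ≈ 13214.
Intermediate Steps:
(v/25035 - 5905/((24*24)*8)) - 1*(-13214) = (21857/25035 - 5905/((24*24)*8)) - 1*(-13214) = (21857*(1/25035) - 5905/(576*8)) + 13214 = (21857/25035 - 5905/4608) + 13214 = -15704873/38453760 + 13214 = 508112279767/38453760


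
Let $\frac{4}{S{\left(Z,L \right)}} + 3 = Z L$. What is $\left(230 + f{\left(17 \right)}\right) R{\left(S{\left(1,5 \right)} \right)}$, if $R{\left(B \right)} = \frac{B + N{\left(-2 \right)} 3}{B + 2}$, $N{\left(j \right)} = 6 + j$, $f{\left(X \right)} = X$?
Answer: $\frac{1729}{2} \approx 864.5$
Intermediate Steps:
$S{\left(Z,L \right)} = \frac{4}{-3 + L Z}$ ($S{\left(Z,L \right)} = \frac{4}{-3 + Z L} = \frac{4}{-3 + L Z}$)
$R{\left(B \right)} = \frac{12 + B}{2 + B}$ ($R{\left(B \right)} = \frac{B + \left(6 - 2\right) 3}{B + 2} = \frac{B + 4 \cdot 3}{2 + B} = \frac{B + 12}{2 + B} = \frac{12 + B}{2 + B}$)
$\left(230 + f{\left(17 \right)}\right) R{\left(S{\left(1,5 \right)} \right)} = \left(230 + 17\right) \frac{12 + \frac{4}{-3 + 5 \cdot 1}}{2 + \frac{4}{-3 + 5 \cdot 1}} = 247 \frac{12 + \frac{4}{-3 + 5}}{2 + \frac{4}{-3 + 5}} = 247 \frac{12 + \frac{4}{2}}{2 + \frac{4}{2}} = 247 \frac{12 + 4 \cdot \frac{1}{2}}{2 + 4 \cdot \frac{1}{2}} = 247 \frac{12 + 2}{2 + 2} = 247 \cdot \frac{1}{4} \cdot 14 = 247 \cdot \frac{7}{2} = \frac{1729}{2}$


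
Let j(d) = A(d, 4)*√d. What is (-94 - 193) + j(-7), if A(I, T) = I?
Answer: -287 - 7*I*√7 ≈ -287.0 - 18.52*I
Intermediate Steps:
j(d) = d^(3/2) (j(d) = d*√d = d^(3/2))
(-94 - 193) + j(-7) = (-94 - 193) + (-7)^(3/2) = -287 - 7*I*√7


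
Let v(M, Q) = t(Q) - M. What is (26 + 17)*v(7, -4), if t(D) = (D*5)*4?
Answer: -3741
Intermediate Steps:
t(D) = 20*D (t(D) = (5*D)*4 = 20*D)
v(M, Q) = -M + 20*Q (v(M, Q) = 20*Q - M = -M + 20*Q)
(26 + 17)*v(7, -4) = (26 + 17)*(-1*7 + 20*(-4)) = 43*(-7 - 80) = 43*(-87) = -3741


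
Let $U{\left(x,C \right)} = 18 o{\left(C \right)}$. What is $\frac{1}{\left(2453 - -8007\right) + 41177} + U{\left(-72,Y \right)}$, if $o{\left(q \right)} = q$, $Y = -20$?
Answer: $- \frac{18589319}{51637} \approx -360.0$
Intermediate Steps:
$U{\left(x,C \right)} = 18 C$
$\frac{1}{\left(2453 - -8007\right) + 41177} + U{\left(-72,Y \right)} = \frac{1}{\left(2453 - -8007\right) + 41177} + 18 \left(-20\right) = \frac{1}{\left(2453 + 8007\right) + 41177} - 360 = \frac{1}{10460 + 41177} - 360 = \frac{1}{51637} - 360 = - \frac{18589319}{51637}$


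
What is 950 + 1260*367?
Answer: 463370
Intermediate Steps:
950 + 1260*367 = 950 + 462420 = 463370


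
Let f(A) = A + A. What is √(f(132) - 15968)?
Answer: 2*I*√3926 ≈ 125.32*I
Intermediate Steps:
f(A) = 2*A
√(f(132) - 15968) = √(2*132 - 15968) = √(264 - 15968) = √(-15704) = 2*I*√3926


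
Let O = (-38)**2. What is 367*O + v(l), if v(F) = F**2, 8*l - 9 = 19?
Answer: 2119841/4 ≈ 5.2996e+5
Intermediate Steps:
l = 7/2 (l = 9/8 + (1/8)*19 = 9/8 + 19/8 = 7/2 ≈ 3.5000)
O = 1444
367*O + v(l) = 367*1444 + (7/2)**2 = 529948 + 49/4 = 2119841/4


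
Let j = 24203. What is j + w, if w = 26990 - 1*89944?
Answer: -38751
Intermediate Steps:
w = -62954 (w = 26990 - 89944 = -62954)
j + w = 24203 - 62954 = -38751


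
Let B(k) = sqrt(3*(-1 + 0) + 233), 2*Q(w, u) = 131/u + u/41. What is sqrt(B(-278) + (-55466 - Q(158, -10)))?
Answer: sqrt(-9322713045 + 168100*sqrt(230))/410 ≈ 235.47*I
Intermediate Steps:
Q(w, u) = u/82 + 131/(2*u) (Q(w, u) = (131/u + u/41)/2 = u/82 + 131/(2*u))
B(k) = sqrt(230) (B(k) = sqrt(3*(-1) + 233) = sqrt(-3 + 233) = sqrt(230))
sqrt(B(-278) + (-55466 - Q(158, -10))) = sqrt(sqrt(230) + (-55466 - (5371 + (-10)**2)/(82*(-10)))) = sqrt(sqrt(230) + (-55466 - (-1)*(5371 + 100)/(82*10))) = sqrt(sqrt(230) + (-55466 - (-1)*5471/(82*10))) = sqrt(sqrt(230) + (-55466 - 1*(-5471/820))) = sqrt(sqrt(230) + (-55466 + 5471/820)) = sqrt(sqrt(230) - 45476649/820) = sqrt(-45476649/820 + sqrt(230))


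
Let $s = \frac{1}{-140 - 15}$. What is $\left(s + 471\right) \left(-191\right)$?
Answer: $- \frac{13943764}{155} \approx -89960.0$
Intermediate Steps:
$s = - \frac{1}{155}$ ($s = \frac{1}{-155} = - \frac{1}{155} \approx -0.0064516$)
$\left(s + 471\right) \left(-191\right) = \left(- \frac{1}{155} + 471\right) \left(-191\right) = \frac{73004}{155} \left(-191\right) = - \frac{13943764}{155}$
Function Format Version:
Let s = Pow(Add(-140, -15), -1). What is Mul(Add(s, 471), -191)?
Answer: Rational(-13943764, 155) ≈ -89960.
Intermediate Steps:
s = Rational(-1, 155) (s = Pow(-155, -1) = Rational(-1, 155) ≈ -0.0064516)
Mul(Add(s, 471), -191) = Mul(Add(Rational(-1, 155), 471), -191) = Mul(Rational(73004, 155), -191) = Rational(-13943764, 155)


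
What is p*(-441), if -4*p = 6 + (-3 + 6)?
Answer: 3969/4 ≈ 992.25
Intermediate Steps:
p = -9/4 (p = -(6 + (-3 + 6))/4 = -(6 + 3)/4 = -¼*9 = -9/4 ≈ -2.2500)
p*(-441) = -9/4*(-441) = 3969/4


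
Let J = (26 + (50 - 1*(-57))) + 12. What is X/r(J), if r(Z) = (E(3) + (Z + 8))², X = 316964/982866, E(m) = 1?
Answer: 79241/5827412514 ≈ 1.3598e-5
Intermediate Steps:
J = 145 (J = (26 + (50 + 57)) + 12 = (26 + 107) + 12 = 133 + 12 = 145)
X = 158482/491433 (X = 316964*(1/982866) = 158482/491433 ≈ 0.32249)
r(Z) = (9 + Z)² (r(Z) = (1 + (Z + 8))² = (1 + (8 + Z))² = (9 + Z)²)
X/r(J) = 158482/(491433*((9 + 145)²)) = 158482/(491433*(154²)) = (158482/491433)/23716 = (158482/491433)*(1/23716) = 79241/5827412514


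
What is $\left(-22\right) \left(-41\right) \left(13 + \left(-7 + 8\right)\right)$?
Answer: $12628$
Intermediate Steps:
$\left(-22\right) \left(-41\right) \left(13 + \left(-7 + 8\right)\right) = 902 \left(13 + 1\right) = 902 \cdot 14 = 12628$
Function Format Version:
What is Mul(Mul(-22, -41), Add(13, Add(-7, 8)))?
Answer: 12628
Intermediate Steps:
Mul(Mul(-22, -41), Add(13, Add(-7, 8))) = Mul(902, Add(13, 1)) = Mul(902, 14) = 12628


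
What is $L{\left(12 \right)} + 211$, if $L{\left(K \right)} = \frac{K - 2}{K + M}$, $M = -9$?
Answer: $\frac{643}{3} \approx 214.33$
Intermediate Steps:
$L{\left(K \right)} = \frac{-2 + K}{-9 + K}$ ($L{\left(K \right)} = \frac{K - 2}{K - 9} = \frac{-2 + K}{-9 + K}$)
$L{\left(12 \right)} + 211 = \frac{-2 + 12}{-9 + 12} + 211 = \frac{1}{3} \cdot 10 + 211 = \frac{10}{3} + 211 = \frac{643}{3}$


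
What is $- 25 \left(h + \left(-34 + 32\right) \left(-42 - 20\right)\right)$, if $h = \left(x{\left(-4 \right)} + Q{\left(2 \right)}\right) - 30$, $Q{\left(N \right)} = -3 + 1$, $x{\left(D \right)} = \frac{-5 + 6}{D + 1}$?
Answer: $- \frac{6875}{3} \approx -2291.7$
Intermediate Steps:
$x{\left(D \right)} = \frac{1}{1 + D}$ ($x{\left(D \right)} = 1 \frac{1}{1 + D} = \frac{1}{1 + D}$)
$Q{\left(N \right)} = -2$
$h = - \frac{97}{3}$ ($h = \left(\frac{1}{1 - 4} - 2\right) - 30 = \left(\frac{1}{-3} - 2\right) - 30 = \left(- \frac{1}{3} - 2\right) - 30 = - \frac{7}{3} - 30 = - \frac{97}{3} \approx -32.333$)
$- 25 \left(h + \left(-34 + 32\right) \left(-42 - 20\right)\right) = - 25 \left(- \frac{97}{3} + \left(-34 + 32\right) \left(-42 - 20\right)\right) = - 25 \left(- \frac{97}{3} - -124\right) = - 25 \left(- \frac{97}{3} + 124\right) = \left(-25\right) \frac{275}{3} = - \frac{6875}{3}$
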